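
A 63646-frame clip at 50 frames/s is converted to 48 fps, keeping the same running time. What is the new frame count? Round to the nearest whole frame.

61100 frames

Frames at target rate = 63646 × (48) / (50) = 1527504/25 ≈ 61100.160.
Nearest whole frame: 61100.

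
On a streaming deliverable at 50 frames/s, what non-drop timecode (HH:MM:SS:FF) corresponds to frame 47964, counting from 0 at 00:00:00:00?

00:15:59:14

47964 ÷ 50 = 959 full seconds, remainder 14 frames.
959 s = 0 h 15 min 59 s.
Timecode: 00:15:59:14.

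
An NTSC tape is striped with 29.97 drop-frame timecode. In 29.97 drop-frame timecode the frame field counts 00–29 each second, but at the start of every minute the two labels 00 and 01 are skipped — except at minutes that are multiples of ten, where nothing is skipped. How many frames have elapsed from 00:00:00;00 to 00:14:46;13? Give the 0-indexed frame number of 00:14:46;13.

26567

Complete 10-minute blocks: 1, each 17982 frames → 17982.
Remaining 4 whole minutes in the current block: 1800 + 3 × 1798 = 7194 frames.
Within the current minute: 46 × 30 + 13 − 2 = 1391 (labels ;00/;01 skipped at this minute). Total = 17982 + 7194 + 1391 = 26567.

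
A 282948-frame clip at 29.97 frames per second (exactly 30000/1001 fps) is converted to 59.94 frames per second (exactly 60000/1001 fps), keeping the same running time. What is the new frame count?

Target frames = source frames × (target rate / source rate) = 282948 × (60000/1001)/(30000/1001) = 282948 × 2 = 565896.

565896 frames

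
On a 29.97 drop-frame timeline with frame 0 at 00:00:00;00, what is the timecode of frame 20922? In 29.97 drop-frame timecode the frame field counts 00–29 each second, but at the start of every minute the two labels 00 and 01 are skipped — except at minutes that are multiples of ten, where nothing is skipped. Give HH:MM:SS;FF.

Each 10-minute DF block holds 10 × 60 × 30 − 9 × 2 = 17982 frames. 20922 ÷ 17982 → 1 full block, remainder 2940.
Within the partial block the first minute is 1800 frames and each further minute 1798, so 1 further minute boundary passed. Total skipped labels = 18 × 1 + 2 × 1 = 20.
Non-drop label index = 20922 + 20 = 20942; at 30 labels/s that is 00:11:38:02, i.e. DF 00:11:38;02.

00:11:38;02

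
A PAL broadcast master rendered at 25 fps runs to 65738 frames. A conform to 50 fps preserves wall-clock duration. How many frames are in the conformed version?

Target frames = source frames × (target rate / source rate) = 65738 × (50)/(25) = 65738 × 2 = 131476.

131476 frames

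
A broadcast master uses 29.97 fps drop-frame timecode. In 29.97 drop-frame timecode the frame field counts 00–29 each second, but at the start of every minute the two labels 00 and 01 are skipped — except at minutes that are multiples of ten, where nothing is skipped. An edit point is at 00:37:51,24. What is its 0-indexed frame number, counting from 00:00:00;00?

68086

Complete 10-minute blocks: 3, each 17982 frames → 53946.
Remaining 7 whole minutes in the current block: 1800 + 6 × 1798 = 12588 frames.
Within the current minute: 51 × 30 + 24 − 2 = 1552 (labels ;00/;01 skipped at this minute). Total = 53946 + 12588 + 1552 = 68086.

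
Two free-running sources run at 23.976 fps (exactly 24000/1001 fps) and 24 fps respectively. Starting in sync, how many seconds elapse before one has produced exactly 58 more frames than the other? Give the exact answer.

29029/12 seconds

The gap grows by |24 − 24000/1001| = 24/1001 frames per second.
Time for a 58-frame gap: 58 ÷ (24/1001) = 29029/12 s.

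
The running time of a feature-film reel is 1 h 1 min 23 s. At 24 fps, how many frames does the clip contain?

88392 frames

1 h 1 min 23 s = 3683 s.
Frames = 3683 × 24 = 88392.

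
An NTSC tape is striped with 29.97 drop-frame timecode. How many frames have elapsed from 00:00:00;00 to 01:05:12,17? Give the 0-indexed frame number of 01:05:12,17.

117259

As if non-drop at 30 labels/s: (1 × 3600 + 5 × 60 + 12) × 30 + 17 = 117377.
Minute boundaries passed: 65; those not divisible by 10: 65 − 6 = 59; dropped labels = 2 × 59 = 118.
Actual frame index = 117377 − 118 = 117259.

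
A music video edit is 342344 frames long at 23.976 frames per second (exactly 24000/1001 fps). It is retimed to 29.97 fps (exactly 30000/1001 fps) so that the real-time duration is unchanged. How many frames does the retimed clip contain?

427930 frames

Target frames = source frames × (target rate / source rate) = 342344 × (30000/1001)/(24000/1001) = 342344 × 5/4 = 427930.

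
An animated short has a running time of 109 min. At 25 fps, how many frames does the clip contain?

163500 frames

109 min = 6540 s.
Frames = 6540 × 25 = 163500.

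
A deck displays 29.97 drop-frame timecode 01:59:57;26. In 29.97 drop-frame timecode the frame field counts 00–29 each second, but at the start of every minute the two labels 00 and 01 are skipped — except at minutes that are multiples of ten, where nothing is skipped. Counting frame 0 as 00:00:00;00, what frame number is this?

215720

As if non-drop at 30 labels/s: (1 × 3600 + 59 × 60 + 57) × 30 + 26 = 215936.
Minute boundaries passed: 119; those not divisible by 10: 119 − 11 = 108; dropped labels = 2 × 108 = 216.
Actual frame index = 215936 − 216 = 215720.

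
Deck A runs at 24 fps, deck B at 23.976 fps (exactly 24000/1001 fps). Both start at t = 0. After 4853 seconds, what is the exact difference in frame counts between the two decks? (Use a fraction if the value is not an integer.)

A emits 24 × 4853 = 116472 frames; B emits 24000/1001 × 4853 = 116472000/1001.
Difference = 116472/1001 frames (≈ 116.3556); B is behind A.

116472/1001 frames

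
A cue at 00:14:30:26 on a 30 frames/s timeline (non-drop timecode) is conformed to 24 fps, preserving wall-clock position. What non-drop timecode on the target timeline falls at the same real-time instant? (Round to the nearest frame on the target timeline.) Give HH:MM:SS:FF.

Source frame index: (0×3600 + 14×60 + 30) × 30 + 26 = 26126.
Real time: 26126 / (30) = 13063/15 s.
Target frame: (13063/15) × (24) = 104504/5 ≈ 20900.800 → 20901.
At 24 labels/s: frame 20901 → 00:14:30:21.

00:14:30:21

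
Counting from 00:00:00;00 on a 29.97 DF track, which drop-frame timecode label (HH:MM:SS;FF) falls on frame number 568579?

05:16:11;19

Ten DF minutes hold 17982 frames, so frame 568579 lies in block 31 (frames 557442–575423) with 11137 frames into that block.
The block's first minute is 1800 frames and the rest 1798 each; 11137 frames reaches minute 6, so 31 × 18 + 6 × 2 = 570 labels have been skipped so far.
Adding those back, label number 568579 + 570 = 569149 at 30 labels/s is 18971 s + 19 f = 5 h 16 min 11 s frame 19, i.e. 05:16:11;19.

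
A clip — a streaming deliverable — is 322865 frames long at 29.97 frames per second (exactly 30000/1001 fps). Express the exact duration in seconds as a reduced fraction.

64637573/6000 seconds

Running time = 322865 ÷ (30000/1001) = 322865 × 1001/30000 = 64637573/6000 s.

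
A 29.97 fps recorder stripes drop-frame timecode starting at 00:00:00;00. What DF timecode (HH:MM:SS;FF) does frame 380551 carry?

Ten DF minutes hold 17982 frames, so frame 380551 lies in block 21 (frames 377622–395603) with 2929 frames into that block.
The block's first minute is 1800 frames and the rest 1798 each; 2929 frames reaches minute 1, so 21 × 18 + 1 × 2 = 380 labels have been skipped so far.
Adding those back, label number 380551 + 380 = 380931 at 30 labels/s is 12697 s + 21 f = 3 h 31 min 37 s frame 21, i.e. 03:31:37;21.

03:31:37;21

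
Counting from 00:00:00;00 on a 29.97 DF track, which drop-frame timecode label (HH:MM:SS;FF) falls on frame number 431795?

04:00:07;17

Each 10-minute DF block holds 10 × 60 × 30 − 9 × 2 = 17982 frames. 431795 ÷ 17982 → 24 full blocks, remainder 227.
Within the partial block the first minute is 1800 frames and each further minute 1798, so 0 further minute boundaries passed. Total skipped labels = 18 × 24 + 2 × 0 = 432.
Non-drop label index = 431795 + 432 = 432227; at 30 labels/s that is 04:00:07:17, i.e. DF 04:00:07;17.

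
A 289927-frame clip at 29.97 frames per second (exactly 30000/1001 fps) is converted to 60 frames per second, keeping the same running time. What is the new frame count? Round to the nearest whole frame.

Frames at target rate = 289927 × (60) / (30000/1001) = 290216927/500 ≈ 580433.854.
Nearest whole frame: 580434.

580434 frames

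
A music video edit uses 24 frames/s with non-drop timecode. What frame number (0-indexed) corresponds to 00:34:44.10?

50026

Total seconds to the label: (0 × 3600 + 34 × 60 + 44) = 2084.
Frame index = 2084 × 24 + 10 = 50026.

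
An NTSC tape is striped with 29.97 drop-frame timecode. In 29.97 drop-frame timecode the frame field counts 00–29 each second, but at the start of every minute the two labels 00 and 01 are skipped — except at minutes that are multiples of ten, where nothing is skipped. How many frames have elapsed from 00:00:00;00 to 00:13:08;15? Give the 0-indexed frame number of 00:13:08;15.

As if non-drop at 30 labels/s: (0 × 3600 + 13 × 60 + 8) × 30 + 15 = 23655.
Minute boundaries passed: 13; those not divisible by 10: 13 − 1 = 12; dropped labels = 2 × 12 = 24.
Actual frame index = 23655 − 24 = 23631.

23631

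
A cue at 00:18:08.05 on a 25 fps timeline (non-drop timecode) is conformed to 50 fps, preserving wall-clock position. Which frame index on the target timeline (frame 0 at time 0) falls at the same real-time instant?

frame 54410

Source frame index: (0×3600 + 18×60 + 8) × 25 + 5 = 27205.
Real time: 27205 / (25) = 5441/5 s.
Target frame: (5441/5) × (50) = 54410.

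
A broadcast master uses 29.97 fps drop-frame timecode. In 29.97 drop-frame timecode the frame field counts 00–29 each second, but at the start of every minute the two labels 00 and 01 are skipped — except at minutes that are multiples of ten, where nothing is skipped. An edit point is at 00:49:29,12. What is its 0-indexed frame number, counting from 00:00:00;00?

88992

Complete 10-minute blocks: 4, each 17982 frames → 71928.
Remaining 9 whole minutes in the current block: 1800 + 8 × 1798 = 16184 frames.
Within the current minute: 29 × 30 + 12 − 2 = 880 (labels ;00/;01 skipped at this minute). Total = 71928 + 16184 + 880 = 88992.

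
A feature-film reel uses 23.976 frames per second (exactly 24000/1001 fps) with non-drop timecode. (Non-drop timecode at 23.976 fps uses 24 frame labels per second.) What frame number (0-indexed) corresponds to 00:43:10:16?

Total seconds to the label: (0 × 3600 + 43 × 60 + 10) = 2590.
Frame index = 2590 × 24 + 16 = 62176.

62176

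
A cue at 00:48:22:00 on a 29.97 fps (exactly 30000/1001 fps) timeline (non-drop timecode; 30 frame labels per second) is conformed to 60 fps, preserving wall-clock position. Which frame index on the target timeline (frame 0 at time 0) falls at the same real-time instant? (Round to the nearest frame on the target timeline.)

Source frame index: (0×3600 + 48×60 + 22) × 30 + 0 = 87060.
Real time: 87060 / (30000/1001) = 1452451/500 s.
Target frame: (1452451/500) × (60) = 4357353/25 ≈ 174294.120 → 174294.

frame 174294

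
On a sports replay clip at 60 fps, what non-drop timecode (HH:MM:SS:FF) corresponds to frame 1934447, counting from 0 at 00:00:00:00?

1934447 ÷ 60 = 32240 full seconds, remainder 47 frames.
32240 s = 8 h 57 min 20 s.
Timecode: 08:57:20:47.

08:57:20:47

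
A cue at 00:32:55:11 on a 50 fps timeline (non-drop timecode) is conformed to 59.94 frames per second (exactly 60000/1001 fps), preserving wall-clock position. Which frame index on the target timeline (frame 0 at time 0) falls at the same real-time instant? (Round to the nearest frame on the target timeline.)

Source frame index: (0×3600 + 32×60 + 55) × 50 + 11 = 98761.
Real time: 98761 / (50) = 98761/50 s.
Target frame: (98761/50) × (60000/1001) = 9116400/77 ≈ 118394.805 → 118395.

frame 118395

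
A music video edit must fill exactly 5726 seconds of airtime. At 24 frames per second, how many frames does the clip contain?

Frames = 5726 × 24 = 137424.

137424 frames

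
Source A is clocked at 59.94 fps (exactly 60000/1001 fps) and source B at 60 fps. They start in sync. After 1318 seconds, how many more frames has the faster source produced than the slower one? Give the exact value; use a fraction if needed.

79080/1001 frames

A emits 60000/1001 × 1318 = 79080000/1001 frames; B emits 60 × 1318 = 79080.
Difference = 79080/1001 frames (≈ 79.0010); B is ahead of A.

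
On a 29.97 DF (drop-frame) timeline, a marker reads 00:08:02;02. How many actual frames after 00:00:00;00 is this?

14446

Complete 10-minute blocks: 0, each 17982 frames → 0.
Remaining 8 whole minutes in the current block: 1800 + 7 × 1798 = 14386 frames.
Within the current minute: 2 × 30 + 2 − 2 = 60 (labels ;00/;01 skipped at this minute). Total = 0 + 14386 + 60 = 14446.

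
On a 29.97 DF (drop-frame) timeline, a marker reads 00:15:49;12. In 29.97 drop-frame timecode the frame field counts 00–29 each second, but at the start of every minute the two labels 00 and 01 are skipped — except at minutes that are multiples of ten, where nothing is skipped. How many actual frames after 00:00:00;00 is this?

As if non-drop at 30 labels/s: (0 × 3600 + 15 × 60 + 49) × 30 + 12 = 28482.
Minute boundaries passed: 15; those not divisible by 10: 15 − 1 = 14; dropped labels = 2 × 14 = 28.
Actual frame index = 28482 − 28 = 28454.

28454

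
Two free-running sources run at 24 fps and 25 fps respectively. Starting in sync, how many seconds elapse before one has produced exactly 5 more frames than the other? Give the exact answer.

The gap grows by |25 − 24| = 1 frame per second.
Time for a 5-frame gap: 5 ÷ (1) = 5 s.

5 seconds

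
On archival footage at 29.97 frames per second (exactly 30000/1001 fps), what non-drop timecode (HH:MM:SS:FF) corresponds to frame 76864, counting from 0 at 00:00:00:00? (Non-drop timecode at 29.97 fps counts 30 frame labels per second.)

76864 ÷ 30 = 2562 full seconds, remainder 4 frames.
2562 s = 0 h 42 min 42 s.
Timecode: 00:42:42:04.

00:42:42:04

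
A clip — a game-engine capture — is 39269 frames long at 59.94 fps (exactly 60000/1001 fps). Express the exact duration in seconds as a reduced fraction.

39308269/60000 seconds

Running time = 39269 ÷ (60000/1001) = 39269 × 1001/60000 = 39308269/60000 s.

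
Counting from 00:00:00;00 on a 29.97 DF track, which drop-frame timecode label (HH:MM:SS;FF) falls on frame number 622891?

05:46:23;25

Ten DF minutes hold 17982 frames, so frame 622891 lies in block 34 (frames 611388–629369) with 11503 frames into that block.
The block's first minute is 1800 frames and the rest 1798 each; 11503 frames reaches minute 6, so 34 × 18 + 6 × 2 = 624 labels have been skipped so far.
Adding those back, label number 622891 + 624 = 623515 at 30 labels/s is 20783 s + 25 f = 5 h 46 min 23 s frame 25, i.e. 05:46:23;25.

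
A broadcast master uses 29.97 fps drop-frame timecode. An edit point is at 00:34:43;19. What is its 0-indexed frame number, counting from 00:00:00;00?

62447

As if non-drop at 30 labels/s: (0 × 3600 + 34 × 60 + 43) × 30 + 19 = 62509.
Minute boundaries passed: 34; those not divisible by 10: 34 − 3 = 31; dropped labels = 2 × 31 = 62.
Actual frame index = 62509 − 62 = 62447.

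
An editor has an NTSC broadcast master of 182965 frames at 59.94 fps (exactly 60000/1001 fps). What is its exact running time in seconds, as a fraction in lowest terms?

36629593/12000 seconds

Running time = 182965 ÷ (60000/1001) = 182965 × 1001/60000 = 36629593/12000 s.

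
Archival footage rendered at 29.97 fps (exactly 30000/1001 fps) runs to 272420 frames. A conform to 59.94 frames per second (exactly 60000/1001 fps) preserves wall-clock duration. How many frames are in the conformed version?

Target frames = source frames × (target rate / source rate) = 272420 × (60000/1001)/(30000/1001) = 272420 × 2 = 544840.

544840 frames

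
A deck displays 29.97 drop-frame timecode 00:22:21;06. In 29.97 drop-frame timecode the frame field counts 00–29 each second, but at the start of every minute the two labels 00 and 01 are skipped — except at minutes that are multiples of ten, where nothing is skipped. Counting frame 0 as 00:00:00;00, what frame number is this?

Complete 10-minute blocks: 2, each 17982 frames → 35964.
Remaining 2 whole minutes in the current block: 1800 + 1 × 1798 = 3598 frames.
Within the current minute: 21 × 30 + 6 − 2 = 634 (labels ;00/;01 skipped at this minute). Total = 35964 + 3598 + 634 = 40196.

40196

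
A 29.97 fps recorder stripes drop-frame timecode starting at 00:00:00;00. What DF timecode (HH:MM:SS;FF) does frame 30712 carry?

00:17:04;24

Each 10-minute DF block holds 10 × 60 × 30 − 9 × 2 = 17982 frames. 30712 ÷ 17982 → 1 full block, remainder 12730.
Within the partial block the first minute is 1800 frames and each further minute 1798, so 7 further minute boundaries passed. Total skipped labels = 18 × 1 + 2 × 7 = 32.
Non-drop label index = 30712 + 32 = 30744; at 30 labels/s that is 00:17:04:24, i.e. DF 00:17:04;24.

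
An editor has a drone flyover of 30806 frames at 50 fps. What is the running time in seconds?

616.12 seconds

Running time = 30806 / (50) = 616.12 s.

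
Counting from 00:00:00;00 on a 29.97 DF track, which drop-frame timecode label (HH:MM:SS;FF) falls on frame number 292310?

Each 10-minute DF block holds 10 × 60 × 30 − 9 × 2 = 17982 frames. 292310 ÷ 17982 → 16 full blocks, remainder 4598.
Within the partial block the first minute is 1800 frames and each further minute 1798, so 2 further minute boundaries passed. Total skipped labels = 18 × 16 + 2 × 2 = 292.
Non-drop label index = 292310 + 292 = 292602; at 30 labels/s that is 02:42:33:12, i.e. DF 02:42:33;12.

02:42:33;12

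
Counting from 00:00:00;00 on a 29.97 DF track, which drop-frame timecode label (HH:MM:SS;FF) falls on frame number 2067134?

Ten DF minutes hold 17982 frames, so frame 2067134 lies in block 114 (frames 2049948–2067929) with 17186 frames into that block.
The block's first minute is 1800 frames and the rest 1798 each; 17186 frames reaches minute 9, so 114 × 18 + 9 × 2 = 2070 labels have been skipped so far.
Adding those back, label number 2067134 + 2070 = 2069204 at 30 labels/s is 68973 s + 14 f = 19 h 9 min 33 s frame 14, i.e. 19:09:33;14.

19:09:33;14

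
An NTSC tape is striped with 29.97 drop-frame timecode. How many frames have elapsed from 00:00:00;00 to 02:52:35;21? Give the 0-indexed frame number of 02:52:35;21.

310361

As if non-drop at 30 labels/s: (2 × 3600 + 52 × 60 + 35) × 30 + 21 = 310671.
Minute boundaries passed: 172; those not divisible by 10: 172 − 17 = 155; dropped labels = 2 × 155 = 310.
Actual frame index = 310671 − 310 = 310361.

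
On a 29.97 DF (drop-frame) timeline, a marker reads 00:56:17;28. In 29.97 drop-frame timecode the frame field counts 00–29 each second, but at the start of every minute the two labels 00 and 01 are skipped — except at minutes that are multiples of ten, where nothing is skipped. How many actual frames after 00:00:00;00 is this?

As if non-drop at 30 labels/s: (0 × 3600 + 56 × 60 + 17) × 30 + 28 = 101338.
Minute boundaries passed: 56; those not divisible by 10: 56 − 5 = 51; dropped labels = 2 × 51 = 102.
Actual frame index = 101338 − 102 = 101236.

101236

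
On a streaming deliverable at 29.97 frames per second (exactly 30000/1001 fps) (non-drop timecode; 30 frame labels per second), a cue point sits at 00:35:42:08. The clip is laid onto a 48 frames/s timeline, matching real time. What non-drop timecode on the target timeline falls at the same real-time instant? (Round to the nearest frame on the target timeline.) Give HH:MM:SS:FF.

Source frame index: (0×3600 + 35×60 + 42) × 30 + 8 = 64268.
Real time: 64268 / (30000/1001) = 16083067/7500 s.
Target frame: (16083067/7500) × (48) = 64332268/625 ≈ 102931.629 → 102932.
At 48 labels/s: frame 102932 → 00:35:44:20.

00:35:44:20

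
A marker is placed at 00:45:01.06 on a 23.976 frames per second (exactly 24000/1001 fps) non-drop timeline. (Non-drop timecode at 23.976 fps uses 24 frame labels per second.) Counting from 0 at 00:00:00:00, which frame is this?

64830

Total seconds to the label: (0 × 3600 + 45 × 60 + 1) = 2701.
Frame index = 2701 × 24 + 6 = 64830.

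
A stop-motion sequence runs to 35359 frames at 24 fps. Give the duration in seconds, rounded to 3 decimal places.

Running time = 35359 × 1/24 = 35359/24 s ≈ 1473.292 s.

1473.292 seconds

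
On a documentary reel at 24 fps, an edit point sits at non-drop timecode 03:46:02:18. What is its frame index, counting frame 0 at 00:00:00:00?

325506

Total seconds to the label: (3 × 3600 + 46 × 60 + 2) = 13562.
Frame index = 13562 × 24 + 18 = 325506.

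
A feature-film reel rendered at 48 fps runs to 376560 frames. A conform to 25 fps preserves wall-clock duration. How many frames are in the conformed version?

Target frames = source frames × (target rate / source rate) = 376560 × (25)/(48) = 376560 × 25/48 = 196125.

196125 frames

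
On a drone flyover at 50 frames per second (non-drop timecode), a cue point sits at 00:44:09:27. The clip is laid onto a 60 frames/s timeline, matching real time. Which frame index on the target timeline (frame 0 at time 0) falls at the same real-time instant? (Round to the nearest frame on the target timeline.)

frame 158972

Source frame index: (0×3600 + 44×60 + 9) × 50 + 27 = 132477.
Real time: 132477 / (50) = 132477/50 s.
Target frame: (132477/50) × (60) = 794862/5 ≈ 158972.400 → 158972.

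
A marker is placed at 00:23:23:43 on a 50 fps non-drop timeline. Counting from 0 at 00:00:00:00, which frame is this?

Total seconds to the label: (0 × 3600 + 23 × 60 + 23) = 1403.
Frame index = 1403 × 50 + 43 = 70193.

70193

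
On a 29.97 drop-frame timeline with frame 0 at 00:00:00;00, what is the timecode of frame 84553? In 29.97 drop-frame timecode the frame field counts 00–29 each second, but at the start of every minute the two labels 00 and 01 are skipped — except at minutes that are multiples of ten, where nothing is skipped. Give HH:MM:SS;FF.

00:47:01;09

Each 10-minute DF block holds 10 × 60 × 30 − 9 × 2 = 17982 frames. 84553 ÷ 17982 → 4 full blocks, remainder 12625.
Within the partial block the first minute is 1800 frames and each further minute 1798, so 7 further minute boundaries passed. Total skipped labels = 18 × 4 + 2 × 7 = 86.
Non-drop label index = 84553 + 86 = 84639; at 30 labels/s that is 00:47:01:09, i.e. DF 00:47:01;09.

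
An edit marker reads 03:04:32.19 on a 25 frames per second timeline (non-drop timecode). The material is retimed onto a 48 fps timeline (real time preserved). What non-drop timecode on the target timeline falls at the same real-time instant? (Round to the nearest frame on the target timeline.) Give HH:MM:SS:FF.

Source frame index: (3×3600 + 4×60 + 32) × 25 + 19 = 276819.
Real time: 276819 / (25) = 276819/25 s.
Target frame: (276819/25) × (48) = 13287312/25 ≈ 531492.480 → 531492.
At 48 labels/s: frame 531492 → 03:04:32:36.

03:04:32:36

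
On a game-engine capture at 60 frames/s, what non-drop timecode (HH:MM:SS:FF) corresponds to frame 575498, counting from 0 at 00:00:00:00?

575498 ÷ 60 = 9591 full seconds, remainder 38 frames.
9591 s = 2 h 39 min 51 s.
Timecode: 02:39:51:38.

02:39:51:38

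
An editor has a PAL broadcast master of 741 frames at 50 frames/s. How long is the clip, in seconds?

Running time = 741 / (50) = 14.82 s.

14.82 seconds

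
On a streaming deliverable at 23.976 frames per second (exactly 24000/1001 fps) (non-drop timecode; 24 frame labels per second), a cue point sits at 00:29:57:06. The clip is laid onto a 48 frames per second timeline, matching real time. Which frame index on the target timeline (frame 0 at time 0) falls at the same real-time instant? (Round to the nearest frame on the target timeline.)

frame 86354

Source frame index: (0×3600 + 29×60 + 57) × 24 + 6 = 43134.
Real time: 43134 / (24000/1001) = 7196189/4000 s.
Target frame: (7196189/4000) × (48) = 21588567/250 ≈ 86354.268 → 86354.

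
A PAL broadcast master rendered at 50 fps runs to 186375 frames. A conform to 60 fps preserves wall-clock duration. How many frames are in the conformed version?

Target frames = source frames × (target rate / source rate) = 186375 × (60)/(50) = 186375 × 6/5 = 223650.

223650 frames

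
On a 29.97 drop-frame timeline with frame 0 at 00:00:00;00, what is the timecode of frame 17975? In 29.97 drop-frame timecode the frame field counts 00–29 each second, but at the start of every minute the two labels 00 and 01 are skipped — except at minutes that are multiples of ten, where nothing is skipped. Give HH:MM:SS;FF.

00:09:59;23

Each 10-minute DF block holds 10 × 60 × 30 − 9 × 2 = 17982 frames. 17975 ÷ 17982 → 0 full blocks, remainder 17975.
Within the partial block the first minute is 1800 frames and each further minute 1798, so 9 further minute boundaries passed. Total skipped labels = 18 × 0 + 2 × 9 = 18.
Non-drop label index = 17975 + 18 = 17993; at 30 labels/s that is 00:09:59:23, i.e. DF 00:09:59;23.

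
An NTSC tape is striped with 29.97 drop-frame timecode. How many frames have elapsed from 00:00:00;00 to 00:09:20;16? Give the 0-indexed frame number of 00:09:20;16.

16798

Complete 10-minute blocks: 0, each 17982 frames → 0.
Remaining 9 whole minutes in the current block: 1800 + 8 × 1798 = 16184 frames.
Within the current minute: 20 × 30 + 16 − 2 = 614 (labels ;00/;01 skipped at this minute). Total = 0 + 16184 + 614 = 16798.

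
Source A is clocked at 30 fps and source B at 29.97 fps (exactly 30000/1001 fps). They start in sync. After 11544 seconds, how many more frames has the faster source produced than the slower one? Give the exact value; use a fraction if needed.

26640/77 frames

A emits 30 × 11544 = 346320 frames; B emits 30000/1001 × 11544 = 26640000/77.
Difference = 26640/77 frames (≈ 345.9740); B is behind A.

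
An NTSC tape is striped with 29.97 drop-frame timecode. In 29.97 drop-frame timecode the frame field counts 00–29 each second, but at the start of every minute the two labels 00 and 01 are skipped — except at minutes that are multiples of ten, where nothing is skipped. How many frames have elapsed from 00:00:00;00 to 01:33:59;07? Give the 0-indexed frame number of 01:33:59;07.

169009

As if non-drop at 30 labels/s: (1 × 3600 + 33 × 60 + 59) × 30 + 7 = 169177.
Minute boundaries passed: 93; those not divisible by 10: 93 − 9 = 84; dropped labels = 2 × 84 = 168.
Actual frame index = 169177 − 168 = 169009.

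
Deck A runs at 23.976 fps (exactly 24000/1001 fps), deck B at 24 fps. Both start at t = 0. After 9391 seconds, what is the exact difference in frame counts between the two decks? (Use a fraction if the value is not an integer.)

225384/1001 frames

A emits 24000/1001 × 9391 = 225384000/1001 frames; B emits 24 × 9391 = 225384.
Difference = 225384/1001 frames (≈ 225.1588); B is ahead of A.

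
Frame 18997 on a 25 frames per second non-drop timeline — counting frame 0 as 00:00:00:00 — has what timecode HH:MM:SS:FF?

00:12:39:22

18997 ÷ 25 = 759 full seconds, remainder 22 frames.
759 s = 0 h 12 min 39 s.
Timecode: 00:12:39:22.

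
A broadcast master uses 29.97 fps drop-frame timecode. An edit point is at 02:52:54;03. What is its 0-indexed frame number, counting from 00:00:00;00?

310913

Complete 10-minute blocks: 17, each 17982 frames → 305694.
Remaining 2 whole minutes in the current block: 1800 + 1 × 1798 = 3598 frames.
Within the current minute: 54 × 30 + 3 − 2 = 1621 (labels ;00/;01 skipped at this minute). Total = 305694 + 3598 + 1621 = 310913.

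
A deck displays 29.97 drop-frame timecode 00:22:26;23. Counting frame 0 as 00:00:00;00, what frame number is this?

As if non-drop at 30 labels/s: (0 × 3600 + 22 × 60 + 26) × 30 + 23 = 40403.
Minute boundaries passed: 22; those not divisible by 10: 22 − 2 = 20; dropped labels = 2 × 20 = 40.
Actual frame index = 40403 − 40 = 40363.

40363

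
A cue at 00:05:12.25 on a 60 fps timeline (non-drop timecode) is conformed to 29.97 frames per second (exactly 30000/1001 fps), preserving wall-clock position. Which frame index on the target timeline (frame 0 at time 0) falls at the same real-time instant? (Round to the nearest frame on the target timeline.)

frame 9363

Source frame index: (0×3600 + 5×60 + 12) × 60 + 25 = 18745.
Real time: 18745 / (60) = 3749/12 s.
Target frame: (3749/12) × (30000/1001) = 9372500/1001 ≈ 9363.137 → 9363.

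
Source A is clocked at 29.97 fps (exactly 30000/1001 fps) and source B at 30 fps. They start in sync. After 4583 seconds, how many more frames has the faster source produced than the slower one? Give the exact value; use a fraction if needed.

A emits 30000/1001 × 4583 = 137490000/1001 frames; B emits 30 × 4583 = 137490.
Difference = 137490/1001 frames (≈ 137.3526); B is ahead of A.

137490/1001 frames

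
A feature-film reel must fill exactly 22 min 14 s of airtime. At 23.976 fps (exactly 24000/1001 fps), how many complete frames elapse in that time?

31984 frames

22 min 14 s = 1334 s.
Frames = 1334 × 24000/1001 = 32016000/1001 ≈ 31984.0160.
Complete frames: 31984.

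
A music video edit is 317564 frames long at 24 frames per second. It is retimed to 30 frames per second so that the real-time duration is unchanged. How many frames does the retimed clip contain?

396955 frames

Target frames = source frames × (target rate / source rate) = 317564 × (30)/(24) = 317564 × 5/4 = 396955.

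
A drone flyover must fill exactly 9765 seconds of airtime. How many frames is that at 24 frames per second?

234360 frames

Frames = 9765 × 24 = 234360.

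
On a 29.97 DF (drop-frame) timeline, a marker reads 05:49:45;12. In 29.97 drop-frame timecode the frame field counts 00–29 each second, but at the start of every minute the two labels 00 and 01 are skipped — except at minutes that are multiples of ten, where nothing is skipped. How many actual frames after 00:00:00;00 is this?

628932

As if non-drop at 30 labels/s: (5 × 3600 + 49 × 60 + 45) × 30 + 12 = 629562.
Minute boundaries passed: 349; those not divisible by 10: 349 − 34 = 315; dropped labels = 2 × 315 = 630.
Actual frame index = 629562 − 630 = 628932.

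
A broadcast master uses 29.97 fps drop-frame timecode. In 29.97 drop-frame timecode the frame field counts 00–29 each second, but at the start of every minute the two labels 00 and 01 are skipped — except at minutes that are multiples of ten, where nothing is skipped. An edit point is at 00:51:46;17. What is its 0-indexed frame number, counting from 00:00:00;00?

As if non-drop at 30 labels/s: (0 × 3600 + 51 × 60 + 46) × 30 + 17 = 93197.
Minute boundaries passed: 51; those not divisible by 10: 51 − 5 = 46; dropped labels = 2 × 46 = 92.
Actual frame index = 93197 − 92 = 93105.

93105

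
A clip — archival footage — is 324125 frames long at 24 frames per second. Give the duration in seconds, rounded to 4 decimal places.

Running time = 324125 × 1/24 = 324125/24 s ≈ 13505.2083 s.

13505.2083 seconds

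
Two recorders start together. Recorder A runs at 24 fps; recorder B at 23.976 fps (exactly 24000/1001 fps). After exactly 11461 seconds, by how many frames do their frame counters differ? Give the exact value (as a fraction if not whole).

A emits 24 × 11461 = 275064 frames; B emits 24000/1001 × 11461 = 275064000/1001.
Difference = 275064/1001 frames (≈ 274.7892); B is behind A.

275064/1001 frames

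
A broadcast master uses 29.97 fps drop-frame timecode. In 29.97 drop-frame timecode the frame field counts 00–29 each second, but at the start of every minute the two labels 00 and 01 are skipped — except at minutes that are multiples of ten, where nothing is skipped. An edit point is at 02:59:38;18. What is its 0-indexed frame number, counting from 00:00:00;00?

323034

As if non-drop at 30 labels/s: (2 × 3600 + 59 × 60 + 38) × 30 + 18 = 323358.
Minute boundaries passed: 179; those not divisible by 10: 179 − 17 = 162; dropped labels = 2 × 162 = 324.
Actual frame index = 323358 − 324 = 323034.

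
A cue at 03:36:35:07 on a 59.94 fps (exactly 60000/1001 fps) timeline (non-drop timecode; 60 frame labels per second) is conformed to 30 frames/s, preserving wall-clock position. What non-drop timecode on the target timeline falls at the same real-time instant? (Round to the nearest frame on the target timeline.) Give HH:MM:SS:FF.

Source frame index: (3×3600 + 36×60 + 35) × 60 + 7 = 779707.
Real time: 779707 / (60000/1001) = 780486707/60000 s.
Target frame: (780486707/60000) × (30) = 780486707/2000 ≈ 390243.354 → 390243.
At 30 labels/s: frame 390243 → 03:36:48:03.

03:36:48:03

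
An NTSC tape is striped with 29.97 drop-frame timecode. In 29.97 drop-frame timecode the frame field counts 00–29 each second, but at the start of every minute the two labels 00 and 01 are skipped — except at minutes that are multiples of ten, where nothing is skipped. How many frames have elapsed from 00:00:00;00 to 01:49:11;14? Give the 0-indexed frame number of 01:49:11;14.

Complete 10-minute blocks: 10, each 17982 frames → 179820.
Remaining 9 whole minutes in the current block: 1800 + 8 × 1798 = 16184 frames.
Within the current minute: 11 × 30 + 14 − 2 = 342 (labels ;00/;01 skipped at this minute). Total = 179820 + 16184 + 342 = 196346.

196346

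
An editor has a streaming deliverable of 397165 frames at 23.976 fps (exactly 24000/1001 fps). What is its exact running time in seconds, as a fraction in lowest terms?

79512433/4800 seconds

Running time = 397165 ÷ (24000/1001) = 397165 × 1001/24000 = 79512433/4800 s.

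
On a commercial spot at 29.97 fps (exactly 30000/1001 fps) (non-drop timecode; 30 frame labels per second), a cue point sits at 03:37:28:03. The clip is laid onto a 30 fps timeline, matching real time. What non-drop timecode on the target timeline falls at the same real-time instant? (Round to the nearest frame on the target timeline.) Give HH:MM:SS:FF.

Source frame index: (3×3600 + 37×60 + 28) × 30 + 3 = 391443.
Real time: 391443 / (30000/1001) = 130611481/10000 s.
Target frame: (130611481/10000) × (30) = 391834443/1000 ≈ 391834.443 → 391834.
At 30 labels/s: frame 391834 → 03:37:41:04.

03:37:41:04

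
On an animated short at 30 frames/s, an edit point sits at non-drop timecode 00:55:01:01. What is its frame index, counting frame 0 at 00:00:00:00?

99031

Total seconds to the label: (0 × 3600 + 55 × 60 + 1) = 3301.
Frame index = 3301 × 30 + 1 = 99031.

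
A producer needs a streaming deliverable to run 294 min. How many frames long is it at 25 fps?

441000 frames

294 min = 17640 s.
Frames = 17640 × 25 = 441000.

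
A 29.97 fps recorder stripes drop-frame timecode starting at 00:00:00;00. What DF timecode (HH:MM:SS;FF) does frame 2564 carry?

Each 10-minute DF block holds 10 × 60 × 30 − 9 × 2 = 17982 frames. 2564 ÷ 17982 → 0 full blocks, remainder 2564.
Within the partial block the first minute is 1800 frames and each further minute 1798, so 1 further minute boundary passed. Total skipped labels = 18 × 0 + 2 × 1 = 2.
Non-drop label index = 2564 + 2 = 2566; at 30 labels/s that is 00:01:25:16, i.e. DF 00:01:25;16.

00:01:25;16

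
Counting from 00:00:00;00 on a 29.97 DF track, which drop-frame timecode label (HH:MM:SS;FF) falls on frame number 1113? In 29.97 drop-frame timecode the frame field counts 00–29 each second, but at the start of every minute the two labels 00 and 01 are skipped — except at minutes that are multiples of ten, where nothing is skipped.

Each 10-minute DF block holds 10 × 60 × 30 − 9 × 2 = 17982 frames. 1113 ÷ 17982 → 0 full blocks, remainder 1113.
Within the partial block the first minute is 1800 frames and each further minute 1798, so 0 further minute boundaries passed. Total skipped labels = 18 × 0 + 2 × 0 = 0.
Non-drop label index = 1113 + 0 = 1113; at 30 labels/s that is 00:00:37:03, i.e. DF 00:00:37;03.

00:00:37;03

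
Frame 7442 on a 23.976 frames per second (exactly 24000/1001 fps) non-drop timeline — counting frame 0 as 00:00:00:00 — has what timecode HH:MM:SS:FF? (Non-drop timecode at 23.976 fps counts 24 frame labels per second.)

00:05:10:02

7442 ÷ 24 = 310 full seconds, remainder 2 frames.
310 s = 0 h 5 min 10 s.
Timecode: 00:05:10:02.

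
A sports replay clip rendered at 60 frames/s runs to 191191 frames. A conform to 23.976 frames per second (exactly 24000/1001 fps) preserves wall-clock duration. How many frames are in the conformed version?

Target frames = source frames × (target rate / source rate) = 191191 × (24000/1001)/(60) = 191191 × 400/1001 = 76400.

76400 frames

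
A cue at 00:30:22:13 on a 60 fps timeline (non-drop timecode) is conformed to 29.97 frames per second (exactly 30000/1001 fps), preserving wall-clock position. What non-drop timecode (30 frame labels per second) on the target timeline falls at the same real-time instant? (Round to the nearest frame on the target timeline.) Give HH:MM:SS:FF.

00:30:20:12

Source frame index: (0×3600 + 30×60 + 22) × 60 + 13 = 109333.
Real time: 109333 / (60) = 109333/60 s.
Target frame: (109333/60) × (30000/1001) = 7809500/143 ≈ 54611.888 → 54612.
At 30 labels/s: frame 54612 → 00:30:20:12.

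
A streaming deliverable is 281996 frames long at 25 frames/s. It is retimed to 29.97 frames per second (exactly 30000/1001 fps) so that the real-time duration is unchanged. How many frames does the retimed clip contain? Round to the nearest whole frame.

Frames at target rate = 281996 × (30000/1001) / (25) = 2366400/7 ≈ 338057.143.
Nearest whole frame: 338057.

338057 frames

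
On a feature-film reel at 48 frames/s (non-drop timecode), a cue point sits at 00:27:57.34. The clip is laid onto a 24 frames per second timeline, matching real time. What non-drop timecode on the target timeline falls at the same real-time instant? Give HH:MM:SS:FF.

Source frame index: (0×3600 + 27×60 + 57) × 48 + 34 = 80530.
Real time: 80530 / (48) = 40265/24 s.
Target frame: (40265/24) × (24) = 40265.
At 24 labels/s: frame 40265 → 00:27:57:17.

00:27:57:17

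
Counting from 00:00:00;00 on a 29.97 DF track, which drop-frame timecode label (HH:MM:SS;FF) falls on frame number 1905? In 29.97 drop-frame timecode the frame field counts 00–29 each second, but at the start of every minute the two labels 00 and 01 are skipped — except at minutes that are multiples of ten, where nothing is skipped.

00:01:03;17

Ten DF minutes hold 17982 frames, so frame 1905 lies in block 0 (frames 0–17981) with 1905 frames into that block.
The block's first minute is 1800 frames and the rest 1798 each; 1905 frames reaches minute 1, so 0 × 18 + 1 × 2 = 2 labels have been skipped so far.
Adding those back, label number 1905 + 2 = 1907 at 30 labels/s is 63 s + 17 f = 0 h 1 min 3 s frame 17, i.e. 00:01:03;17.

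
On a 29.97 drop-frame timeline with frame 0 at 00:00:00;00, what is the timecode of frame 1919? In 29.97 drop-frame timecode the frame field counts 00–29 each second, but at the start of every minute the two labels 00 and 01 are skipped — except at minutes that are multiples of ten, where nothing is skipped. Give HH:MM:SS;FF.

00:01:04;01

Ten DF minutes hold 17982 frames, so frame 1919 lies in block 0 (frames 0–17981) with 1919 frames into that block.
The block's first minute is 1800 frames and the rest 1798 each; 1919 frames reaches minute 1, so 0 × 18 + 1 × 2 = 2 labels have been skipped so far.
Adding those back, label number 1919 + 2 = 1921 at 30 labels/s is 64 s + 1 f = 0 h 1 min 4 s frame 1, i.e. 00:01:04;01.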